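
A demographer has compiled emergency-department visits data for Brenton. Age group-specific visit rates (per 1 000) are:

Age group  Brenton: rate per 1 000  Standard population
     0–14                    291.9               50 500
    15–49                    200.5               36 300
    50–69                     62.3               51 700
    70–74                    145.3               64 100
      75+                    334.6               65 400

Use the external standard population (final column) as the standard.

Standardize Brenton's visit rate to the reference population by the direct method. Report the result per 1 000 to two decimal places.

210.58

Standard total = 268 000; weights = 0.1884, 0.1354, 0.1929, 0.2392, 0.2440.
Standardized rate: 0.1884×291.9 + 0.1354×200.5 + 0.1929×62.3 + 0.2392×145.3 + 0.2440×334.6 = 210.5843 per 1 000.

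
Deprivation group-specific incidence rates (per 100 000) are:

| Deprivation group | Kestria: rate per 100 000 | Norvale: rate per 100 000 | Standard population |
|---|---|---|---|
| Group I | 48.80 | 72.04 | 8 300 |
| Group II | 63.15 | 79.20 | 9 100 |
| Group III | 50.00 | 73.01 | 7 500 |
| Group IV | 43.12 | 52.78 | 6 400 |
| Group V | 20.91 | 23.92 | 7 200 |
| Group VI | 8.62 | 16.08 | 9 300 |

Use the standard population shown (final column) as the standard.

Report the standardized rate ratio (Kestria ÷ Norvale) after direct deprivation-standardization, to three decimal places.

0.737

Standard total = 47 800; weights = 0.1736, 0.1904, 0.1569, 0.1339, 0.1506, 0.1946.
Kestria: 0.1736×48.80 + 0.1904×63.15 + 0.1569×50.00 + 0.1339×43.12 + 0.1506×20.91 + 0.1946×8.62 = 38.9412 per 100 000.
Norvale: 0.1736×72.04 + 0.1904×79.20 + 0.1569×73.01 + 0.1339×52.78 + 0.1506×23.92 + 0.1946×16.08 = 52.8407 per 100 000.
Ratio = 38.9412 ÷ 52.8407 = 0.73695.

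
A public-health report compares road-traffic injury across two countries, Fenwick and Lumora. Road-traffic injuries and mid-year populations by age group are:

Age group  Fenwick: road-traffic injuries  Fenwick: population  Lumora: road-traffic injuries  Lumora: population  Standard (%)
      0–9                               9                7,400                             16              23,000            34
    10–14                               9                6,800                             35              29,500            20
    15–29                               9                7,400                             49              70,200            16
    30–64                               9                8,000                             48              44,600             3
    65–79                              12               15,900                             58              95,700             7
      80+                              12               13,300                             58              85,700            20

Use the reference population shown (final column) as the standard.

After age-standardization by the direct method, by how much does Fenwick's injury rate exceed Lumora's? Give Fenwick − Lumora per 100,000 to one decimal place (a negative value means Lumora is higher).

Age-specific rates per 100,000 for Fenwick: 121.62, 132.35, 121.62, 112.50, 75.47, 90.23.
For Lumora: 69.57, 118.64, 69.80, 107.62, 60.61, 67.68.
Standard weights: 0.34, 0.20, 0.16, 0.03, 0.07, 0.20.
Fenwick: 0.3400×121.62 + 0.2000×132.35 + 0.1600×121.62 + 0.0300×112.50 + 0.0700×75.47 + 0.2000×90.23 = 113.9845 per 100,000.
Lumora: 0.3400×69.57 + 0.2000×118.64 + 0.1600×69.80 + 0.0300×107.62 + 0.0700×60.61 + 0.2000×67.68 = 79.5558 per 100,000.
Difference = 113.9845 − 79.5558 = 34.4287.

34.4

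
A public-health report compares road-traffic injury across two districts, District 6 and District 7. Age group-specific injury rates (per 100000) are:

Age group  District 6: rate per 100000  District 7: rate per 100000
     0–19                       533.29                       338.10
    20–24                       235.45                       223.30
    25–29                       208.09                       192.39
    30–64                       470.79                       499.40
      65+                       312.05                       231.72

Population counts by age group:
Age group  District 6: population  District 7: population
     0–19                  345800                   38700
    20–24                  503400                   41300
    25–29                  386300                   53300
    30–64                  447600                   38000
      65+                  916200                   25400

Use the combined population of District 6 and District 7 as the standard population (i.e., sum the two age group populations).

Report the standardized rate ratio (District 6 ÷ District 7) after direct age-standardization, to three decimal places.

1.189

Combined standard total = 2796000; weights = 0.1375, 0.1948, 0.1572, 0.1737, 0.3368.
District 6: 0.1375×533.29 + 0.1948×235.45 + 0.1572×208.09 + 0.1737×470.79 + 0.3368×312.05 = 338.7761 per 100000.
District 7: 0.1375×338.10 + 0.1948×223.30 + 0.1572×192.39 + 0.1737×499.40 + 0.3368×231.72 = 285.0149 per 100000.
Ratio = 338.7761 ÷ 285.0149 = 1.18863.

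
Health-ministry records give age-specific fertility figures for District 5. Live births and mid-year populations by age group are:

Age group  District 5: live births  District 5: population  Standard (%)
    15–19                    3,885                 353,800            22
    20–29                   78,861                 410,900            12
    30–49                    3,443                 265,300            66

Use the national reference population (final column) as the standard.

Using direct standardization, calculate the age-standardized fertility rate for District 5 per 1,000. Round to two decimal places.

Age-specific rates per 1,000 for District 5: 10.981, 191.923, 12.978.
Standard weights: 0.22, 0.12, 0.66.
Standardized rate: 0.2200×10.981 + 0.1200×191.923 + 0.6600×12.978 = 34.0118 per 1,000.

34.01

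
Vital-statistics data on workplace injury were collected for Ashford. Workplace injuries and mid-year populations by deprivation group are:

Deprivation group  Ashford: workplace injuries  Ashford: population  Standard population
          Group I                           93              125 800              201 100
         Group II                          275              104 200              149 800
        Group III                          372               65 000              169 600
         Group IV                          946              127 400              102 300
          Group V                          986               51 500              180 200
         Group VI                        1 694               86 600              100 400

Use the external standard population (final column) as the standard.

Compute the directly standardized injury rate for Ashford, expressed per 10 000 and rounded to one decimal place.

85.1

Deprivation-specific rates per 10 000 for Ashford: 7.39, 26.39, 57.23, 74.25, 191.46, 195.61.
Standard total = 903 400; weights = 0.2226, 0.1658, 0.1877, 0.1132, 0.1995, 0.1111.
Standardized rate: 0.2226×7.39 + 0.1658×26.39 + 0.1877×57.23 + 0.1132×74.25 + 0.1995×191.46 + 0.1111×195.61 = 85.1036 per 10 000.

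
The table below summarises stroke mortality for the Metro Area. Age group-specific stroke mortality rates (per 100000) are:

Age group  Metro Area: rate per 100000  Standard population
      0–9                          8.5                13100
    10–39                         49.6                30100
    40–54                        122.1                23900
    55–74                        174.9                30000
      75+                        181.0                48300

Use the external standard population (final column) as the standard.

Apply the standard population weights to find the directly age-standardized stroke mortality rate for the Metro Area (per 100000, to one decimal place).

127.3

Standard total = 145400; weights = 0.0901, 0.2070, 0.1644, 0.2063, 0.3322.
Standardized rate: 0.0901×8.5 + 0.2070×49.6 + 0.1644×122.1 + 0.2063×174.9 + 0.3322×181.0 = 127.3164 per 100000.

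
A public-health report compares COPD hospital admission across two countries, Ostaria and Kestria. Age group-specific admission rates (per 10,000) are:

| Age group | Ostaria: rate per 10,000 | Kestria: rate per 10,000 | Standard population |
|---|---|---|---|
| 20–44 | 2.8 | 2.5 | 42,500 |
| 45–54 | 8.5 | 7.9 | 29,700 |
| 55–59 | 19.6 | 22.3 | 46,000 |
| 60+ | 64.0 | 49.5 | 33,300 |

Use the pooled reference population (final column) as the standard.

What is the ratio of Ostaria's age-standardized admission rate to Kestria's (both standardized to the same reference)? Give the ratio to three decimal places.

1.129

Standard total = 151,500; weights = 0.2805, 0.1960, 0.3036, 0.2198.
Ostaria: 0.2805×2.8 + 0.1960×8.5 + 0.3036×19.6 + 0.2198×64.0 = 22.4703 per 10,000.
Kestria: 0.2805×2.5 + 0.1960×7.9 + 0.3036×22.3 + 0.2198×49.5 = 19.9012 per 10,000.
Ratio = 22.4703 ÷ 19.9012 = 1.12909.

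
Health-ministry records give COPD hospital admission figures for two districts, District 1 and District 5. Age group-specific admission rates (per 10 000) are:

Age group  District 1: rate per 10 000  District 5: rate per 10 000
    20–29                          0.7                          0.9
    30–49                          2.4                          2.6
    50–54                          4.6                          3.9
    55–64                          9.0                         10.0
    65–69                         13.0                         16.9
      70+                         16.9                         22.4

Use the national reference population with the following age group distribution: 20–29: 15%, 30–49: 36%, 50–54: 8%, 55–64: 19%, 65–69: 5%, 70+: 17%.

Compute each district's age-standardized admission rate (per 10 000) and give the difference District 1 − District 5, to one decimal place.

Standard weights: 0.15, 0.36, 0.08, 0.19, 0.05, 0.17.
District 1: 0.1500×0.7 + 0.3600×2.4 + 0.0800×4.6 + 0.1900×9.0 + 0.0500×13.0 + 0.1700×16.9 = 6.5700 per 10 000.
District 5: 0.1500×0.9 + 0.3600×2.6 + 0.0800×3.9 + 0.1900×10.0 + 0.0500×16.9 + 0.1700×22.4 = 7.9360 per 10 000.
Difference = 6.5700 − 7.9360 = -1.3660.

-1.4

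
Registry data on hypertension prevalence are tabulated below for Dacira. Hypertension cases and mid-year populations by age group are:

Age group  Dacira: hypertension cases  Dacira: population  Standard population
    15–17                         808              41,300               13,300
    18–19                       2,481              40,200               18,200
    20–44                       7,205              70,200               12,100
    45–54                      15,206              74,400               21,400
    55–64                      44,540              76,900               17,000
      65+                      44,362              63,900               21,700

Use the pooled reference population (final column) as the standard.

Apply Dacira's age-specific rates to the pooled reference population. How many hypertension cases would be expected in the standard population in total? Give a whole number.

Age-specific rates per 1,000 for Dacira: 19.564, 61.716, 102.635, 204.382, 579.194, 694.241.
Expected hypertension cases = Σ (standard pop × age-specific rate ÷ 1,000)
= 13,300×19.564/1,000 + 18,200×61.716/1,000 + 12,100×102.635/1,000 + 21,400×204.382/1,000 + 17,000×579.194/1,000 + 21,700×694.241/1,000
= 260.20 + 1123.24 + 1241.89 + 4373.77 + 9846.29 + 15065.03 = 31910.42.

31910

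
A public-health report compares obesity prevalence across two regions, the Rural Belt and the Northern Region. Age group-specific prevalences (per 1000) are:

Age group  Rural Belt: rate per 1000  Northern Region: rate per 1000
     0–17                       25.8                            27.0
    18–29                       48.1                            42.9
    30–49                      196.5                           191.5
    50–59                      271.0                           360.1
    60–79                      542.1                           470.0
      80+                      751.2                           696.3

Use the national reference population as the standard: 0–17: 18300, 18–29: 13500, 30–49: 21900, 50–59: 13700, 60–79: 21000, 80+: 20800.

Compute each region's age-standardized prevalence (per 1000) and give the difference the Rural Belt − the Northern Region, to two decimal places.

Standard total = 109200; weights = 0.1676, 0.1236, 0.2005, 0.1255, 0.1923, 0.1905.
The Rural Belt: 0.1676×25.8 + 0.1236×48.1 + 0.2005×196.5 + 0.1255×271.0 + 0.1923×542.1 + 0.1905×751.2 = 331.0128 per 1000.
The Northern Region: 0.1676×27.0 + 0.1236×42.9 + 0.2005×191.5 + 0.1255×360.1 + 0.1923×470.0 + 0.1905×696.3 = 316.4241 per 1000.
Difference = 331.0128 − 316.4241 = 14.5887.

14.59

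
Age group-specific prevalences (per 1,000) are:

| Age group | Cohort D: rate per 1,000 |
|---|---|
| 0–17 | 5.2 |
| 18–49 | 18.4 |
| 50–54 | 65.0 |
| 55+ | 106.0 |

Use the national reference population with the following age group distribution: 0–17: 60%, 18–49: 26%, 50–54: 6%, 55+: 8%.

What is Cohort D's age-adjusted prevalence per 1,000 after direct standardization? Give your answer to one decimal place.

Standard weights: 0.60, 0.26, 0.06, 0.08.
Standardized rate: 0.6000×5.2 + 0.2600×18.4 + 0.0600×65.0 + 0.0800×106.0 = 20.2840 per 1,000.

20.3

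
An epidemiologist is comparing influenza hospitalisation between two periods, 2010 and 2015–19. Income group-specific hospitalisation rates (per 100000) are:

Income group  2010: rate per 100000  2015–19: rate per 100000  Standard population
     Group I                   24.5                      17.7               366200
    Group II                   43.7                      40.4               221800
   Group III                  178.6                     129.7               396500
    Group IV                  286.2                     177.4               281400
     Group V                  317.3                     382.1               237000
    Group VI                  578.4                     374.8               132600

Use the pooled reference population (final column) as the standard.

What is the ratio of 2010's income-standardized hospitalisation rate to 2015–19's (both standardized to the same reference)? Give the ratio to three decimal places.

Standard total = 1635500; weights = 0.2239, 0.1356, 0.2424, 0.1721, 0.1449, 0.0811.
2010: 0.2239×24.5 + 0.1356×43.7 + 0.2424×178.6 + 0.1721×286.2 + 0.1449×317.3 + 0.0811×578.4 = 196.8279 per 100000.
2015–19: 0.2239×17.7 + 0.1356×40.4 + 0.2424×129.7 + 0.1721×177.4 + 0.1449×382.1 + 0.0811×374.8 = 157.1660 per 100000.
Ratio = 196.8279 ÷ 157.1660 = 1.25236.

1.252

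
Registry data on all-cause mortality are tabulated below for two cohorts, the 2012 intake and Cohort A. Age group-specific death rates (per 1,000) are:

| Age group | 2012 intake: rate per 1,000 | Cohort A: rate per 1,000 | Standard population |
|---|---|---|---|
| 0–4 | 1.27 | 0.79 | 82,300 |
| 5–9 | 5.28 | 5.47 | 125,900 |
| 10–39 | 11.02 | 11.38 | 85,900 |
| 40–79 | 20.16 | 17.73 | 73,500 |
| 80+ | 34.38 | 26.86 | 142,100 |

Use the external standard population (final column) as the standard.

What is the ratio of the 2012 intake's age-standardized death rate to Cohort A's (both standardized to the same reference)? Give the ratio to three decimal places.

Standard total = 509,700; weights = 0.1615, 0.2470, 0.1685, 0.1442, 0.2788.
The 2012 intake: 0.1615×1.27 + 0.2470×5.28 + 0.1685×11.02 + 0.1442×20.16 + 0.2788×34.38 = 15.8584 per 1,000.
Cohort A: 0.1615×0.79 + 0.2470×5.47 + 0.1685×11.38 + 0.1442×17.73 + 0.2788×26.86 = 13.4416 per 1,000.
Ratio = 15.8584 ÷ 13.4416 = 1.17980.

1.180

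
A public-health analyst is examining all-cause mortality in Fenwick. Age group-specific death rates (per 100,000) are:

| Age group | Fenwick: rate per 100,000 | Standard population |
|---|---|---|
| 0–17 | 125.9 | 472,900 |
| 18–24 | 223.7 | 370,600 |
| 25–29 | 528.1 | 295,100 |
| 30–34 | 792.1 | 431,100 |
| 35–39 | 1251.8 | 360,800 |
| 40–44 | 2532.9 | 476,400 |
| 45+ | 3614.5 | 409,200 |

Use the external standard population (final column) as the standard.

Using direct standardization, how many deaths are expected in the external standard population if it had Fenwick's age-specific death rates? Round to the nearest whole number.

Expected deaths = Σ (standard pop × age-specific rate ÷ 100,000)
= 472,900×125.9/100,000 + 370,600×223.7/100,000 + 295,100×528.1/100,000 + 431,100×792.1/100,000 + 360,800×1251.8/100,000 + 476,400×2532.9/100,000 + 409,200×3614.5/100,000
= 595.38 + 829.03 + 1558.42 + 3414.74 + 4516.49 + 12066.74 + 14790.53 = 37771.34.

37771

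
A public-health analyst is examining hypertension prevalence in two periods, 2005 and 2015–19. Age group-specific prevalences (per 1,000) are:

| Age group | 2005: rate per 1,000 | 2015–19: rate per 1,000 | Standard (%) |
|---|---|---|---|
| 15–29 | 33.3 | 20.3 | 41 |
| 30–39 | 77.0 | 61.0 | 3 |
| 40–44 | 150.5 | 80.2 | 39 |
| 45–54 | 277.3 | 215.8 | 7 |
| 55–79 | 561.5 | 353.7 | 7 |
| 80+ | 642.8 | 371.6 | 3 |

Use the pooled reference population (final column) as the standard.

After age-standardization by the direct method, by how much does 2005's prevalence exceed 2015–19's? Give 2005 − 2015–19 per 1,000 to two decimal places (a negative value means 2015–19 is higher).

60.21

Standard weights: 0.41, 0.03, 0.39, 0.07, 0.07, 0.03.
2005: 0.4100×33.3 + 0.0300×77.0 + 0.3900×150.5 + 0.0700×277.3 + 0.0700×561.5 + 0.0300×642.8 = 152.6580 per 1,000.
2015–19: 0.4100×20.3 + 0.0300×61.0 + 0.3900×80.2 + 0.0700×215.8 + 0.0700×353.7 + 0.0300×371.6 = 92.4440 per 1,000.
Difference = 152.6580 − 92.4440 = 60.2140.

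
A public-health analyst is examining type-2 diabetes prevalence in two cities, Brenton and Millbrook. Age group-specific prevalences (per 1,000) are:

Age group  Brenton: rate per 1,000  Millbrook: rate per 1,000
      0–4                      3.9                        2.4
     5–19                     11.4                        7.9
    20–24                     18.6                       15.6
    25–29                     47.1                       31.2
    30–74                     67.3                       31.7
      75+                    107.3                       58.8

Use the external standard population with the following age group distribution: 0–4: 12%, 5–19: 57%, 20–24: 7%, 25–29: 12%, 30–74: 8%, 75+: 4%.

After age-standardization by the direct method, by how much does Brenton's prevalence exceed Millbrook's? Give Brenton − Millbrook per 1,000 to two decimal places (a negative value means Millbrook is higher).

Standard weights: 0.12, 0.57, 0.07, 0.12, 0.08, 0.04.
Brenton: 0.1200×3.9 + 0.5700×11.4 + 0.0700×18.6 + 0.1200×47.1 + 0.0800×67.3 + 0.0400×107.3 = 23.5960 per 1,000.
Millbrook: 0.1200×2.4 + 0.5700×7.9 + 0.0700×15.6 + 0.1200×31.2 + 0.0800×31.7 + 0.0400×58.8 = 14.5150 per 1,000.
Difference = 23.5960 − 14.5150 = 9.0810.

9.08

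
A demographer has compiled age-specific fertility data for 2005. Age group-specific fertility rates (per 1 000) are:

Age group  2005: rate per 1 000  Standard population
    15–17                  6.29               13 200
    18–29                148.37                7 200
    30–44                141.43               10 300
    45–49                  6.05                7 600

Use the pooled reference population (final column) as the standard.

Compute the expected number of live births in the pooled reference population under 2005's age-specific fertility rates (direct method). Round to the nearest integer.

2654

Expected live births = Σ (standard pop × age-specific rate ÷ 1 000)
= 13 200×6.29/1 000 + 7 200×148.37/1 000 + 10 300×141.43/1 000 + 7 600×6.05/1 000
= 83.03 + 1068.26 + 1456.73 + 45.98 = 2654.00.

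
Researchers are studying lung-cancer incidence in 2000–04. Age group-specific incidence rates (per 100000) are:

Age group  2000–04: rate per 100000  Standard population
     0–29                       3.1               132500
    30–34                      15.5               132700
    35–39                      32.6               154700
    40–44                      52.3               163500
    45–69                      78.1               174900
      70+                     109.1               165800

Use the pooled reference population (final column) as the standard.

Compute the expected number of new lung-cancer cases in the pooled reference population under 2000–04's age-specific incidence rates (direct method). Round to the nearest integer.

Expected new lung-cancer cases = Σ (standard pop × age-specific rate ÷ 100000)
= 132500×3.1/100000 + 132700×15.5/100000 + 154700×32.6/100000 + 163500×52.3/100000 + 174900×78.1/100000 + 165800×109.1/100000
= 4.11 + 20.57 + 50.43 + 85.51 + 136.60 + 180.89 = 478.10.

478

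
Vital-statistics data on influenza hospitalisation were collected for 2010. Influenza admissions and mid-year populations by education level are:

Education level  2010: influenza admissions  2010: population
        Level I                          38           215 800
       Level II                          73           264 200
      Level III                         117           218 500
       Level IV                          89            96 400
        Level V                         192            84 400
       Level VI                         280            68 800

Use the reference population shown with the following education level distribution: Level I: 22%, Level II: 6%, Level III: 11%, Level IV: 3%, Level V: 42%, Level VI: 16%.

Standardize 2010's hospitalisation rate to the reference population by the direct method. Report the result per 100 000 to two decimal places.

Education-specific rates per 100 000 for 2010: 17.61, 27.63, 53.55, 92.32, 227.49, 406.98.
Standard weights: 0.22, 0.06, 0.11, 0.03, 0.42, 0.16.
Standardized rate: 0.2200×17.61 + 0.0600×27.63 + 0.1100×53.55 + 0.0300×92.32 + 0.4200×227.49 + 0.1600×406.98 = 174.8530 per 100 000.

174.85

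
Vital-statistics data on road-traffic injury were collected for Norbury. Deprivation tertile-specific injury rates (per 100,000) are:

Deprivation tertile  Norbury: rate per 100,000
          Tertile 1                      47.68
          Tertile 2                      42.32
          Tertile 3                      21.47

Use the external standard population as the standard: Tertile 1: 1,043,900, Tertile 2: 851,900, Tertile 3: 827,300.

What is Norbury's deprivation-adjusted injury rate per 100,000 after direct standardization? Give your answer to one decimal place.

38.0

Standard total = 2,723,100; weights = 0.3833, 0.3128, 0.3038.
Standardized rate: 0.3833×47.68 + 0.3128×42.32 + 0.3038×21.47 = 38.0404 per 100,000.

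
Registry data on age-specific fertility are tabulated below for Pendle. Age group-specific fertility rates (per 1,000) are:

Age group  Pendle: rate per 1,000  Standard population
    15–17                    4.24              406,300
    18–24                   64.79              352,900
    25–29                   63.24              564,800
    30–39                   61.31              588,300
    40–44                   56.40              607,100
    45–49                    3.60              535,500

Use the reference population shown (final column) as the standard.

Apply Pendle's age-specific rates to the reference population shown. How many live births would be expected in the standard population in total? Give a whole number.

Expected live births = Σ (standard pop × age-specific rate ÷ 1,000)
= 406,300×4.24/1,000 + 352,900×64.79/1,000 + 564,800×63.24/1,000 + 588,300×61.31/1,000 + 607,100×56.40/1,000 + 535,500×3.60/1,000
= 1722.71 + 22864.39 + 35717.95 + 36068.67 + 34240.44 + 1927.80 = 132541.97.

132542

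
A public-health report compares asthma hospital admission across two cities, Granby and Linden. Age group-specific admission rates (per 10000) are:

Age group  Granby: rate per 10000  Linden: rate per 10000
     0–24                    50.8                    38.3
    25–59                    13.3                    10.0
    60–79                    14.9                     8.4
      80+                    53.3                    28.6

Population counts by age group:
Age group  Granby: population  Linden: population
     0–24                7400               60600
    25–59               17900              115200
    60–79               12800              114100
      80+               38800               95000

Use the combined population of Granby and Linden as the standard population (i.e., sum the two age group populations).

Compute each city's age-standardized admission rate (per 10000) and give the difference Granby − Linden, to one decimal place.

11.7

Combined standard total = 461800; weights = 0.1472, 0.2882, 0.2748, 0.2897.
Granby: 0.1472×50.8 + 0.2882×13.3 + 0.2748×14.9 + 0.2897×53.3 = 30.8510 per 10000.
Linden: 0.1472×38.3 + 0.2882×10.0 + 0.2748×8.4 + 0.2897×28.6 = 19.1166 per 10000.
Difference = 30.8510 − 19.1166 = 11.7344.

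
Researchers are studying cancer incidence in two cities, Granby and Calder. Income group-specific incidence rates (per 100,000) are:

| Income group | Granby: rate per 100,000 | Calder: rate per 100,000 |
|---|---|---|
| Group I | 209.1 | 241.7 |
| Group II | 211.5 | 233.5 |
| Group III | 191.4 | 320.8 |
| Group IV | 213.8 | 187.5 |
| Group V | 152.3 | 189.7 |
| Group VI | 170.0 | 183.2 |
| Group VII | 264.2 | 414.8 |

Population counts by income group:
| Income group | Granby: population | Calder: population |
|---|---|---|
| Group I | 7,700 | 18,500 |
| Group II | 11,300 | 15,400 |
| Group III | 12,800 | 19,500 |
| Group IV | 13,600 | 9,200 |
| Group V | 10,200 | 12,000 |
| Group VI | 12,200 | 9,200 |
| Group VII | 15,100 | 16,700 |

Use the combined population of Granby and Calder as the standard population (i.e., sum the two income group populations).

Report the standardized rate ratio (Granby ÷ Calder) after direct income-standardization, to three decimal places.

Combined standard total = 183,400; weights = 0.1429, 0.1456, 0.1761, 0.1243, 0.1210, 0.1167, 0.1734.
Granby: 0.1429×209.1 + 0.1456×211.5 + 0.1761×191.4 + 0.1243×213.8 + 0.1210×152.3 + 0.1167×170.0 + 0.1734×264.2 = 205.0324 per 100,000.
Calder: 0.1429×241.7 + 0.1456×233.5 + 0.1761×320.8 + 0.1243×187.5 + 0.1210×189.7 + 0.1167×183.2 + 0.1734×414.8 = 264.5926 per 100,000.
Ratio = 205.0324 ÷ 264.5926 = 0.77490.

0.775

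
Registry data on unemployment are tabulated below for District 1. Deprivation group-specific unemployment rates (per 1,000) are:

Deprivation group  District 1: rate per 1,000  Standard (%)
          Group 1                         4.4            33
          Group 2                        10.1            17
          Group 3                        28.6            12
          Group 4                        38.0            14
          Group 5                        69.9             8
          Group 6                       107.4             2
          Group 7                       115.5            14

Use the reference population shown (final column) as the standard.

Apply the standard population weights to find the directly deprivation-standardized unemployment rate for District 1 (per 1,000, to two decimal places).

35.83

Standard weights: 0.33, 0.17, 0.12, 0.14, 0.08, 0.02, 0.14.
Standardized rate: 0.3300×4.4 + 0.1700×10.1 + 0.1200×28.6 + 0.1400×38.0 + 0.0800×69.9 + 0.0200×107.4 + 0.1400×115.5 = 35.8310 per 1,000.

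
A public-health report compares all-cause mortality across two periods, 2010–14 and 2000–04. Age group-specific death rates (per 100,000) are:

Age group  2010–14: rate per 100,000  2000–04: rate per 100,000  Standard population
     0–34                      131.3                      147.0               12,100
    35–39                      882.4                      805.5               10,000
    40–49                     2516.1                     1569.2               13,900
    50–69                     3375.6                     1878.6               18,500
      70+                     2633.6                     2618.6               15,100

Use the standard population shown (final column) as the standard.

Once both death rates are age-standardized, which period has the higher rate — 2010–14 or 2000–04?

2010–14

Standard total = 69,600; weights = 0.1739, 0.1437, 0.1997, 0.2658, 0.2170.
2010–14: 0.1739×131.3 + 0.1437×882.4 + 0.1997×2516.1 + 0.2658×3375.6 + 0.2170×2633.6 = 2120.7253 per 100,000.
2000–04: 0.1739×147.0 + 0.1437×805.5 + 0.1997×1569.2 + 0.2658×1878.6 + 0.2170×2618.6 = 1522.1342 per 100,000.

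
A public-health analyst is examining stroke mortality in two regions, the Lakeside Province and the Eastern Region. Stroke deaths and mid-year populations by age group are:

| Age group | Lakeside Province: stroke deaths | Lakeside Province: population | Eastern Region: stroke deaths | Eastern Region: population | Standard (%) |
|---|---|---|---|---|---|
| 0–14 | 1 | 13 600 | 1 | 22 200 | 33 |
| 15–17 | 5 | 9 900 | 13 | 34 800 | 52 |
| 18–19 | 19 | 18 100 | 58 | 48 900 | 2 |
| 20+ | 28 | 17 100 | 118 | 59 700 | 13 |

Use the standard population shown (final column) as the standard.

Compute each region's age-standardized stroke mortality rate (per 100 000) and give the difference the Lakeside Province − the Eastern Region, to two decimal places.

Age-specific rates per 100 000 for the Lakeside Province: 7.35, 50.51, 104.97, 163.74.
For the Eastern Region: 4.50, 37.36, 118.61, 197.65.
Standard weights: 0.33, 0.52, 0.02, 0.13.
The Lakeside Province: 0.3300×7.35 + 0.5200×50.51 + 0.0200×104.97 + 0.1300×163.74 = 52.0751 per 100 000.
The Eastern Region: 0.3300×4.50 + 0.5200×37.36 + 0.0200×118.61 + 0.1300×197.65 = 48.9791 per 100 000.
Difference = 52.0751 − 48.9791 = 3.0960.

3.10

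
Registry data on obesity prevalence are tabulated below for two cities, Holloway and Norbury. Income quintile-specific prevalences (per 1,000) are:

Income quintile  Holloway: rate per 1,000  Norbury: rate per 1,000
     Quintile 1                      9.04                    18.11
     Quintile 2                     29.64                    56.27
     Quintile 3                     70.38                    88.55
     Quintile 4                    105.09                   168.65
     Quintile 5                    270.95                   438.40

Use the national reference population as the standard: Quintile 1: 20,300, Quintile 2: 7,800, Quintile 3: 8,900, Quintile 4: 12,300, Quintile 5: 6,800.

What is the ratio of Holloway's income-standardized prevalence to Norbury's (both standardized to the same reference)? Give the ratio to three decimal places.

Standard total = 56,100; weights = 0.3619, 0.1390, 0.1586, 0.2193, 0.1212.
Holloway: 0.3619×9.04 + 0.1390×29.64 + 0.1586×70.38 + 0.2193×105.09 + 0.1212×270.95 = 74.4412 per 1,000.
Norbury: 0.3619×18.11 + 0.1390×56.27 + 0.1586×88.55 + 0.2193×168.65 + 0.1212×438.40 = 118.5410 per 1,000.
Ratio = 74.4412 ÷ 118.5410 = 0.62798.

0.628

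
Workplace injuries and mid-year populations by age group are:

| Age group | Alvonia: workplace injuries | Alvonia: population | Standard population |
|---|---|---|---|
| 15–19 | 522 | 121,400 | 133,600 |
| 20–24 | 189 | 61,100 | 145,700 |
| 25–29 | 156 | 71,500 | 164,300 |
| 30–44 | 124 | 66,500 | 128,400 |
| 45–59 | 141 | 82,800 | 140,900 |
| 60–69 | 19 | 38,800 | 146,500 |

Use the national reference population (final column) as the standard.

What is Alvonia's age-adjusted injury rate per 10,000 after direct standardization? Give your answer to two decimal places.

22.51

Age-specific rates per 10,000 for Alvonia: 43.00, 30.93, 21.82, 18.65, 17.03, 4.90.
Standard total = 859,400; weights = 0.1555, 0.1695, 0.1912, 0.1494, 0.1640, 0.1705.
Standardized rate: 0.1555×43.00 + 0.1695×30.93 + 0.1912×21.82 + 0.1494×18.65 + 0.1640×17.03 + 0.1705×4.90 = 22.5125 per 10,000.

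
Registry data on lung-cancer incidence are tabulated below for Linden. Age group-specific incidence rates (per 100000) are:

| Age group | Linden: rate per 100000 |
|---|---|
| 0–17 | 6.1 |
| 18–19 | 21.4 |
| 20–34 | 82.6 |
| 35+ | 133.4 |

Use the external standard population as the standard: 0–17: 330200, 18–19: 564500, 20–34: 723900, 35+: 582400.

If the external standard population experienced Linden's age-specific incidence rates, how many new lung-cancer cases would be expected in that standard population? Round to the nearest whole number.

Expected new lung-cancer cases = Σ (standard pop × age-specific rate ÷ 100000)
= 330200×6.1/100000 + 564500×21.4/100000 + 723900×82.6/100000 + 582400×133.4/100000
= 20.14 + 120.80 + 597.94 + 776.92 = 1515.81.

1516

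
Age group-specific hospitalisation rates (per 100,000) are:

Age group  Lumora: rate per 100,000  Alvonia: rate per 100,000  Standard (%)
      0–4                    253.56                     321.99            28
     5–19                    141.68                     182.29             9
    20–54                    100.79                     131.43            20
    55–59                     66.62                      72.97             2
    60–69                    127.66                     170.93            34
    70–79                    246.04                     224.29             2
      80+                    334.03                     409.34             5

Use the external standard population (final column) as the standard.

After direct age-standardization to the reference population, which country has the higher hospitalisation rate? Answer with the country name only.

Standard weights: 0.28, 0.09, 0.20, 0.02, 0.34, 0.02, 0.05.
Lumora: 0.2800×253.56 + 0.0900×141.68 + 0.2000×100.79 + 0.0200×66.62 + 0.3400×127.66 + 0.0200×246.04 + 0.0500×334.03 = 170.2651 per 100,000.
Alvonia: 0.2800×321.99 + 0.0900×182.29 + 0.2000×131.43 + 0.0200×72.97 + 0.3400×170.93 + 0.0200×224.29 + 0.0500×409.34 = 217.3777 per 100,000.

Alvonia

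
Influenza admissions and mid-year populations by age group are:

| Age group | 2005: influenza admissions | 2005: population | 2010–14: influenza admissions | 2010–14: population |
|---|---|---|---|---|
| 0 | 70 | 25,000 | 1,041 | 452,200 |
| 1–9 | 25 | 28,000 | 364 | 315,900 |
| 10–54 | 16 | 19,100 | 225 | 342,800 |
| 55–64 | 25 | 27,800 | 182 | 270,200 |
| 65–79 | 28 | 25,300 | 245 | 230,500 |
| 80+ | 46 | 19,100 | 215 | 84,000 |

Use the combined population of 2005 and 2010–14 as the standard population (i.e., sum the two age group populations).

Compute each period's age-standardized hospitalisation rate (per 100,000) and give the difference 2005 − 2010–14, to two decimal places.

Age-specific rates per 100,000 for 2005: 280.00, 89.29, 83.77, 89.93, 110.67, 240.84.
For 2010–14: 230.21, 115.23, 65.64, 67.36, 106.29, 255.95.
Combined standard total = 1,839,900; weights = 0.2594, 0.1869, 0.1967, 0.1620, 0.1390, 0.0560.
2005: 0.2594×280.00 + 0.1869×89.29 + 0.1967×83.77 + 0.1620×89.93 + 0.1390×110.67 + 0.0560×240.84 = 149.2344 per 100,000.
2010–14: 0.2594×230.21 + 0.1869×115.23 + 0.1967×65.64 + 0.1620×67.36 + 0.1390×106.29 + 0.0560×255.95 = 134.1842 per 100,000.
Difference = 149.2344 − 134.1842 = 15.0502.

15.05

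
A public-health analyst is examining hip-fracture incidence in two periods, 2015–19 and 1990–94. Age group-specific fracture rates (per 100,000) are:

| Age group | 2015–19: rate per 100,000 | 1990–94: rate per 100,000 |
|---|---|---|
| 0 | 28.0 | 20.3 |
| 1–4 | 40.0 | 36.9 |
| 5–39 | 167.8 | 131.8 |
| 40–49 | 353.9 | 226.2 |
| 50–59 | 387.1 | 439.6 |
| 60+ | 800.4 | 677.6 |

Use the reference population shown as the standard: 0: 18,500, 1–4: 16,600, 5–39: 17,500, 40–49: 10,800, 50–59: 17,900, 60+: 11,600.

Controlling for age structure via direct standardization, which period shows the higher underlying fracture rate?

Standard total = 92,900; weights = 0.1991, 0.1787, 0.1884, 0.1163, 0.1927, 0.1249.
2015–19: 0.1991×28.0 + 0.1787×40.0 + 0.1884×167.8 + 0.1163×353.9 + 0.1927×387.1 + 0.1249×800.4 = 260.0038 per 100,000.
1990–94: 0.1991×20.3 + 0.1787×36.9 + 0.1884×131.8 + 0.1163×226.2 + 0.1927×439.6 + 0.1249×677.6 = 231.0716 per 100,000.

2015–19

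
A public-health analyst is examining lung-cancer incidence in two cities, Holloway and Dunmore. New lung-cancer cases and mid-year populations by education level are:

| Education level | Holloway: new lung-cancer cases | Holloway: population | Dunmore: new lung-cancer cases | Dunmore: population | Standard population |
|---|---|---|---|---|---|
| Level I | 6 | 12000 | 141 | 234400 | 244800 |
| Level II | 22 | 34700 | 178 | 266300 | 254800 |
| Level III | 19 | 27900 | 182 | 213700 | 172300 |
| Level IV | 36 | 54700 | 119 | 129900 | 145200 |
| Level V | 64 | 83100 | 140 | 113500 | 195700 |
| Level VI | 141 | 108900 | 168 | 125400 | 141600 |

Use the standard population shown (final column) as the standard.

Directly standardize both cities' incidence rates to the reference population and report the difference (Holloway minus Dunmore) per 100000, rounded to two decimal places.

-17.11

Education-specific rates per 100000 for Holloway: 50.00, 63.40, 68.10, 65.81, 77.02, 129.48.
For Dunmore: 60.15, 66.84, 85.17, 91.61, 123.35, 133.97.
Standard total = 1154400; weights = 0.2121, 0.2207, 0.1493, 0.1258, 0.1695, 0.1227.
Holloway: 0.2121×50.00 + 0.2207×63.40 + 0.1493×68.10 + 0.1258×65.81 + 0.1695×77.02 + 0.1227×129.48 = 71.9769 per 100000.
Dunmore: 0.2121×60.15 + 0.2207×66.84 + 0.1493×85.17 + 0.1258×91.61 + 0.1695×123.35 + 0.1227×133.97 = 89.0871 per 100000.
Difference = 71.9769 − 89.0871 = -17.1102.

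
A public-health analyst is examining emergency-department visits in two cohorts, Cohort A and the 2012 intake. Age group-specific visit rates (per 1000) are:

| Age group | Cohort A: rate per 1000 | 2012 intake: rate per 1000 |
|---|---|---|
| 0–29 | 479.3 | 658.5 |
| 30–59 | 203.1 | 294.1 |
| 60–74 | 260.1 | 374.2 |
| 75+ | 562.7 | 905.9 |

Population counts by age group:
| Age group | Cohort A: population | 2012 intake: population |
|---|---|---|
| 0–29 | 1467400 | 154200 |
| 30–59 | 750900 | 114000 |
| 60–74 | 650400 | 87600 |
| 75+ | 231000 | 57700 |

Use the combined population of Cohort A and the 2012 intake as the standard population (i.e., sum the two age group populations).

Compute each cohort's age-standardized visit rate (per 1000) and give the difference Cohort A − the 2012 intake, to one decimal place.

-157.3

Combined standard total = 3513200; weights = 0.4616, 0.2462, 0.2101, 0.0822.
Cohort A: 0.4616×479.3 + 0.2462×203.1 + 0.2101×260.1 + 0.0822×562.7 = 372.1107 per 1000.
The 2012 intake: 0.4616×658.5 + 0.2462×294.1 + 0.2101×374.2 + 0.0822×905.9 = 529.3987 per 1000.
Difference = 372.1107 − 529.3987 = -157.2880.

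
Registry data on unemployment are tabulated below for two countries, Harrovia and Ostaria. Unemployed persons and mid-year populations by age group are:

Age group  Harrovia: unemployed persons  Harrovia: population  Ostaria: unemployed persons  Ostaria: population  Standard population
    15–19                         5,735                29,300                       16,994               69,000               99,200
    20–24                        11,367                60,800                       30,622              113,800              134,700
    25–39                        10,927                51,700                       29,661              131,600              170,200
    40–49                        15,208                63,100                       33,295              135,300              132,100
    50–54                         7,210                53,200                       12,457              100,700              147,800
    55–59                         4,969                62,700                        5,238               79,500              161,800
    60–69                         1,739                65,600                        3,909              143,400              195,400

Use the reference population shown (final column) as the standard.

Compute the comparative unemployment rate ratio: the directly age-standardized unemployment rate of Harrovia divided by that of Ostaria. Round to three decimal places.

0.907

Age-specific rates per 1,000 for Harrovia: 195.734, 186.957, 211.354, 241.014, 135.526, 79.250, 26.509.
For Ostaria: 246.290, 269.086, 225.388, 246.083, 123.704, 65.887, 27.259.
Standard total = 1,041,200; weights = 0.0953, 0.1294, 0.1635, 0.1269, 0.1420, 0.1554, 0.1877.
Harrovia: 0.0953×195.734 + 0.1294×186.957 + 0.1635×211.354 + 0.1269×241.014 + 0.1420×135.526 + 0.1554×79.250 + 0.1877×26.509 = 144.4907 per 1,000.
Ostaria: 0.0953×246.290 + 0.1294×269.086 + 0.1635×225.388 + 0.1269×246.083 + 0.1420×123.704 + 0.1554×65.887 + 0.1877×27.259 = 159.2555 per 1,000.
Ratio = 144.4907 ÷ 159.2555 = 0.90729.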